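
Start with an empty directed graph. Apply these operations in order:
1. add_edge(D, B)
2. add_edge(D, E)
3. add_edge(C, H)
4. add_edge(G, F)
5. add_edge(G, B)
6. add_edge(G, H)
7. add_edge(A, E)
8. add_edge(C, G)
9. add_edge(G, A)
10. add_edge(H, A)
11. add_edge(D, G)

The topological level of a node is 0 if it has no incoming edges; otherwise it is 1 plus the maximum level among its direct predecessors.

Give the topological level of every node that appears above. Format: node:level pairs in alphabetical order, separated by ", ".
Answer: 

Answer: A:3, B:2, C:0, D:0, E:4, F:2, G:1, H:2

Derivation:
Op 1: add_edge(D, B). Edges now: 1
Op 2: add_edge(D, E). Edges now: 2
Op 3: add_edge(C, H). Edges now: 3
Op 4: add_edge(G, F). Edges now: 4
Op 5: add_edge(G, B). Edges now: 5
Op 6: add_edge(G, H). Edges now: 6
Op 7: add_edge(A, E). Edges now: 7
Op 8: add_edge(C, G). Edges now: 8
Op 9: add_edge(G, A). Edges now: 9
Op 10: add_edge(H, A). Edges now: 10
Op 11: add_edge(D, G). Edges now: 11
Compute levels (Kahn BFS):
  sources (in-degree 0): C, D
  process C: level=0
    C->G: in-degree(G)=1, level(G)>=1
    C->H: in-degree(H)=1, level(H)>=1
  process D: level=0
    D->B: in-degree(B)=1, level(B)>=1
    D->E: in-degree(E)=1, level(E)>=1
    D->G: in-degree(G)=0, level(G)=1, enqueue
  process G: level=1
    G->A: in-degree(A)=1, level(A)>=2
    G->B: in-degree(B)=0, level(B)=2, enqueue
    G->F: in-degree(F)=0, level(F)=2, enqueue
    G->H: in-degree(H)=0, level(H)=2, enqueue
  process B: level=2
  process F: level=2
  process H: level=2
    H->A: in-degree(A)=0, level(A)=3, enqueue
  process A: level=3
    A->E: in-degree(E)=0, level(E)=4, enqueue
  process E: level=4
All levels: A:3, B:2, C:0, D:0, E:4, F:2, G:1, H:2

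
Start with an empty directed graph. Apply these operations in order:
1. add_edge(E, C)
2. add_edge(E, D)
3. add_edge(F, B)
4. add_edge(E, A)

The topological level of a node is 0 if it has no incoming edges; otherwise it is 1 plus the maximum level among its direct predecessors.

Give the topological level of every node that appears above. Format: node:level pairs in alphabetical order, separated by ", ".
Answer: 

Op 1: add_edge(E, C). Edges now: 1
Op 2: add_edge(E, D). Edges now: 2
Op 3: add_edge(F, B). Edges now: 3
Op 4: add_edge(E, A). Edges now: 4
Compute levels (Kahn BFS):
  sources (in-degree 0): E, F
  process E: level=0
    E->A: in-degree(A)=0, level(A)=1, enqueue
    E->C: in-degree(C)=0, level(C)=1, enqueue
    E->D: in-degree(D)=0, level(D)=1, enqueue
  process F: level=0
    F->B: in-degree(B)=0, level(B)=1, enqueue
  process A: level=1
  process C: level=1
  process D: level=1
  process B: level=1
All levels: A:1, B:1, C:1, D:1, E:0, F:0

Answer: A:1, B:1, C:1, D:1, E:0, F:0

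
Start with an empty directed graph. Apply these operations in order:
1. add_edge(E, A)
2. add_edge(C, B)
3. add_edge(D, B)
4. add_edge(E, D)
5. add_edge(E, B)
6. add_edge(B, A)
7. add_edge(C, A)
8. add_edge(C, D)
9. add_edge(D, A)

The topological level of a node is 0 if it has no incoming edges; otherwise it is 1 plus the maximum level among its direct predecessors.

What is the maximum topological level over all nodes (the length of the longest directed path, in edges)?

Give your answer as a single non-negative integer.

Op 1: add_edge(E, A). Edges now: 1
Op 2: add_edge(C, B). Edges now: 2
Op 3: add_edge(D, B). Edges now: 3
Op 4: add_edge(E, D). Edges now: 4
Op 5: add_edge(E, B). Edges now: 5
Op 6: add_edge(B, A). Edges now: 6
Op 7: add_edge(C, A). Edges now: 7
Op 8: add_edge(C, D). Edges now: 8
Op 9: add_edge(D, A). Edges now: 9
Compute levels (Kahn BFS):
  sources (in-degree 0): C, E
  process C: level=0
    C->A: in-degree(A)=3, level(A)>=1
    C->B: in-degree(B)=2, level(B)>=1
    C->D: in-degree(D)=1, level(D)>=1
  process E: level=0
    E->A: in-degree(A)=2, level(A)>=1
    E->B: in-degree(B)=1, level(B)>=1
    E->D: in-degree(D)=0, level(D)=1, enqueue
  process D: level=1
    D->A: in-degree(A)=1, level(A)>=2
    D->B: in-degree(B)=0, level(B)=2, enqueue
  process B: level=2
    B->A: in-degree(A)=0, level(A)=3, enqueue
  process A: level=3
All levels: A:3, B:2, C:0, D:1, E:0
max level = 3

Answer: 3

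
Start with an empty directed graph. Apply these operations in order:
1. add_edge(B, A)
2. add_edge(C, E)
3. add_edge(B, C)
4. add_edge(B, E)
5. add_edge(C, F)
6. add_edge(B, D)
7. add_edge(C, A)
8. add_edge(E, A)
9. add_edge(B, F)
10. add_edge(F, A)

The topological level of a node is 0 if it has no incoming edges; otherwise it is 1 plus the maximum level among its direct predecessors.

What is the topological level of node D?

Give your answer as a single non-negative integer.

Op 1: add_edge(B, A). Edges now: 1
Op 2: add_edge(C, E). Edges now: 2
Op 3: add_edge(B, C). Edges now: 3
Op 4: add_edge(B, E). Edges now: 4
Op 5: add_edge(C, F). Edges now: 5
Op 6: add_edge(B, D). Edges now: 6
Op 7: add_edge(C, A). Edges now: 7
Op 8: add_edge(E, A). Edges now: 8
Op 9: add_edge(B, F). Edges now: 9
Op 10: add_edge(F, A). Edges now: 10
Compute levels (Kahn BFS):
  sources (in-degree 0): B
  process B: level=0
    B->A: in-degree(A)=3, level(A)>=1
    B->C: in-degree(C)=0, level(C)=1, enqueue
    B->D: in-degree(D)=0, level(D)=1, enqueue
    B->E: in-degree(E)=1, level(E)>=1
    B->F: in-degree(F)=1, level(F)>=1
  process C: level=1
    C->A: in-degree(A)=2, level(A)>=2
    C->E: in-degree(E)=0, level(E)=2, enqueue
    C->F: in-degree(F)=0, level(F)=2, enqueue
  process D: level=1
  process E: level=2
    E->A: in-degree(A)=1, level(A)>=3
  process F: level=2
    F->A: in-degree(A)=0, level(A)=3, enqueue
  process A: level=3
All levels: A:3, B:0, C:1, D:1, E:2, F:2
level(D) = 1

Answer: 1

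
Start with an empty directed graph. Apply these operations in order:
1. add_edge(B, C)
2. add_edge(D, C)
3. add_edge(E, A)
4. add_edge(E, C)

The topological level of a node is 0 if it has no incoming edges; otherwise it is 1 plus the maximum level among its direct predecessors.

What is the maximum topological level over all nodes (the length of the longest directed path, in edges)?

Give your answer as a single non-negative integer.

Answer: 1

Derivation:
Op 1: add_edge(B, C). Edges now: 1
Op 2: add_edge(D, C). Edges now: 2
Op 3: add_edge(E, A). Edges now: 3
Op 4: add_edge(E, C). Edges now: 4
Compute levels (Kahn BFS):
  sources (in-degree 0): B, D, E
  process B: level=0
    B->C: in-degree(C)=2, level(C)>=1
  process D: level=0
    D->C: in-degree(C)=1, level(C)>=1
  process E: level=0
    E->A: in-degree(A)=0, level(A)=1, enqueue
    E->C: in-degree(C)=0, level(C)=1, enqueue
  process A: level=1
  process C: level=1
All levels: A:1, B:0, C:1, D:0, E:0
max level = 1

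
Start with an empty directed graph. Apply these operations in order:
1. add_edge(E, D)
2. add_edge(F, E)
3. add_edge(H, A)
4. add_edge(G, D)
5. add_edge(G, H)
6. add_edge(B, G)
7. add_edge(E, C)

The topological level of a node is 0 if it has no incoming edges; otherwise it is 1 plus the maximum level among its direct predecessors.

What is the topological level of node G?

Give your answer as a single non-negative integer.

Op 1: add_edge(E, D). Edges now: 1
Op 2: add_edge(F, E). Edges now: 2
Op 3: add_edge(H, A). Edges now: 3
Op 4: add_edge(G, D). Edges now: 4
Op 5: add_edge(G, H). Edges now: 5
Op 6: add_edge(B, G). Edges now: 6
Op 7: add_edge(E, C). Edges now: 7
Compute levels (Kahn BFS):
  sources (in-degree 0): B, F
  process B: level=0
    B->G: in-degree(G)=0, level(G)=1, enqueue
  process F: level=0
    F->E: in-degree(E)=0, level(E)=1, enqueue
  process G: level=1
    G->D: in-degree(D)=1, level(D)>=2
    G->H: in-degree(H)=0, level(H)=2, enqueue
  process E: level=1
    E->C: in-degree(C)=0, level(C)=2, enqueue
    E->D: in-degree(D)=0, level(D)=2, enqueue
  process H: level=2
    H->A: in-degree(A)=0, level(A)=3, enqueue
  process C: level=2
  process D: level=2
  process A: level=3
All levels: A:3, B:0, C:2, D:2, E:1, F:0, G:1, H:2
level(G) = 1

Answer: 1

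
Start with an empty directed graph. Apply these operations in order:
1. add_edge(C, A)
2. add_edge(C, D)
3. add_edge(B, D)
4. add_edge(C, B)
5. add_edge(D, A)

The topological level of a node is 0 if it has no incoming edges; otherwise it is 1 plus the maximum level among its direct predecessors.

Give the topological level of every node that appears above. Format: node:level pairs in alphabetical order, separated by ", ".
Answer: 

Op 1: add_edge(C, A). Edges now: 1
Op 2: add_edge(C, D). Edges now: 2
Op 3: add_edge(B, D). Edges now: 3
Op 4: add_edge(C, B). Edges now: 4
Op 5: add_edge(D, A). Edges now: 5
Compute levels (Kahn BFS):
  sources (in-degree 0): C
  process C: level=0
    C->A: in-degree(A)=1, level(A)>=1
    C->B: in-degree(B)=0, level(B)=1, enqueue
    C->D: in-degree(D)=1, level(D)>=1
  process B: level=1
    B->D: in-degree(D)=0, level(D)=2, enqueue
  process D: level=2
    D->A: in-degree(A)=0, level(A)=3, enqueue
  process A: level=3
All levels: A:3, B:1, C:0, D:2

Answer: A:3, B:1, C:0, D:2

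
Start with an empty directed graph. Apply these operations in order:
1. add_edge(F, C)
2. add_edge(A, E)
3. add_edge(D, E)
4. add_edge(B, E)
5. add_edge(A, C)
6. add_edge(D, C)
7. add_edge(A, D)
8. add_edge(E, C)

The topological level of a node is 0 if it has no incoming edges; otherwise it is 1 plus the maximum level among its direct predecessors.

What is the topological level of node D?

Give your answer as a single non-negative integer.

Op 1: add_edge(F, C). Edges now: 1
Op 2: add_edge(A, E). Edges now: 2
Op 3: add_edge(D, E). Edges now: 3
Op 4: add_edge(B, E). Edges now: 4
Op 5: add_edge(A, C). Edges now: 5
Op 6: add_edge(D, C). Edges now: 6
Op 7: add_edge(A, D). Edges now: 7
Op 8: add_edge(E, C). Edges now: 8
Compute levels (Kahn BFS):
  sources (in-degree 0): A, B, F
  process A: level=0
    A->C: in-degree(C)=3, level(C)>=1
    A->D: in-degree(D)=0, level(D)=1, enqueue
    A->E: in-degree(E)=2, level(E)>=1
  process B: level=0
    B->E: in-degree(E)=1, level(E)>=1
  process F: level=0
    F->C: in-degree(C)=2, level(C)>=1
  process D: level=1
    D->C: in-degree(C)=1, level(C)>=2
    D->E: in-degree(E)=0, level(E)=2, enqueue
  process E: level=2
    E->C: in-degree(C)=0, level(C)=3, enqueue
  process C: level=3
All levels: A:0, B:0, C:3, D:1, E:2, F:0
level(D) = 1

Answer: 1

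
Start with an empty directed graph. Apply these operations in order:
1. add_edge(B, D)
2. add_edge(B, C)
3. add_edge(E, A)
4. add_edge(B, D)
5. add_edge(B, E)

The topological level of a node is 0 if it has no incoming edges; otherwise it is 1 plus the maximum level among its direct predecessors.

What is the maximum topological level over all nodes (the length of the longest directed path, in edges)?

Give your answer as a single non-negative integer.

Op 1: add_edge(B, D). Edges now: 1
Op 2: add_edge(B, C). Edges now: 2
Op 3: add_edge(E, A). Edges now: 3
Op 4: add_edge(B, D) (duplicate, no change). Edges now: 3
Op 5: add_edge(B, E). Edges now: 4
Compute levels (Kahn BFS):
  sources (in-degree 0): B
  process B: level=0
    B->C: in-degree(C)=0, level(C)=1, enqueue
    B->D: in-degree(D)=0, level(D)=1, enqueue
    B->E: in-degree(E)=0, level(E)=1, enqueue
  process C: level=1
  process D: level=1
  process E: level=1
    E->A: in-degree(A)=0, level(A)=2, enqueue
  process A: level=2
All levels: A:2, B:0, C:1, D:1, E:1
max level = 2

Answer: 2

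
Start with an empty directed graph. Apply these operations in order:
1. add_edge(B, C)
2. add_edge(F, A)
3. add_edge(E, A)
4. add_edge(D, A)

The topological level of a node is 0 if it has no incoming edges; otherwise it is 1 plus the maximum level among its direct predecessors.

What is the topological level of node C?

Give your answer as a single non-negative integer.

Op 1: add_edge(B, C). Edges now: 1
Op 2: add_edge(F, A). Edges now: 2
Op 3: add_edge(E, A). Edges now: 3
Op 4: add_edge(D, A). Edges now: 4
Compute levels (Kahn BFS):
  sources (in-degree 0): B, D, E, F
  process B: level=0
    B->C: in-degree(C)=0, level(C)=1, enqueue
  process D: level=0
    D->A: in-degree(A)=2, level(A)>=1
  process E: level=0
    E->A: in-degree(A)=1, level(A)>=1
  process F: level=0
    F->A: in-degree(A)=0, level(A)=1, enqueue
  process C: level=1
  process A: level=1
All levels: A:1, B:0, C:1, D:0, E:0, F:0
level(C) = 1

Answer: 1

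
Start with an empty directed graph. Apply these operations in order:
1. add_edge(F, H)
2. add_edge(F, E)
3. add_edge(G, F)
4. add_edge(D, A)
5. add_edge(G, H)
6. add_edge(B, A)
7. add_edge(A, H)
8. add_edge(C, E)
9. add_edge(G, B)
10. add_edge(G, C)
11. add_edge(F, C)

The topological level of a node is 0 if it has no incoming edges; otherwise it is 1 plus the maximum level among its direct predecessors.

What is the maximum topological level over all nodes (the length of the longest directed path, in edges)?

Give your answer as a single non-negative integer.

Answer: 3

Derivation:
Op 1: add_edge(F, H). Edges now: 1
Op 2: add_edge(F, E). Edges now: 2
Op 3: add_edge(G, F). Edges now: 3
Op 4: add_edge(D, A). Edges now: 4
Op 5: add_edge(G, H). Edges now: 5
Op 6: add_edge(B, A). Edges now: 6
Op 7: add_edge(A, H). Edges now: 7
Op 8: add_edge(C, E). Edges now: 8
Op 9: add_edge(G, B). Edges now: 9
Op 10: add_edge(G, C). Edges now: 10
Op 11: add_edge(F, C). Edges now: 11
Compute levels (Kahn BFS):
  sources (in-degree 0): D, G
  process D: level=0
    D->A: in-degree(A)=1, level(A)>=1
  process G: level=0
    G->B: in-degree(B)=0, level(B)=1, enqueue
    G->C: in-degree(C)=1, level(C)>=1
    G->F: in-degree(F)=0, level(F)=1, enqueue
    G->H: in-degree(H)=2, level(H)>=1
  process B: level=1
    B->A: in-degree(A)=0, level(A)=2, enqueue
  process F: level=1
    F->C: in-degree(C)=0, level(C)=2, enqueue
    F->E: in-degree(E)=1, level(E)>=2
    F->H: in-degree(H)=1, level(H)>=2
  process A: level=2
    A->H: in-degree(H)=0, level(H)=3, enqueue
  process C: level=2
    C->E: in-degree(E)=0, level(E)=3, enqueue
  process H: level=3
  process E: level=3
All levels: A:2, B:1, C:2, D:0, E:3, F:1, G:0, H:3
max level = 3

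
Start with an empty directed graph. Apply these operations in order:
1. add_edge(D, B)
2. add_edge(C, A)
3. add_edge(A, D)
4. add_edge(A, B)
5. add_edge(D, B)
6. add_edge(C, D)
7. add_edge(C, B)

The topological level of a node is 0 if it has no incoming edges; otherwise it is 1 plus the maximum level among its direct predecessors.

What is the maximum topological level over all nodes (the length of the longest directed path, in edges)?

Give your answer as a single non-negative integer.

Answer: 3

Derivation:
Op 1: add_edge(D, B). Edges now: 1
Op 2: add_edge(C, A). Edges now: 2
Op 3: add_edge(A, D). Edges now: 3
Op 4: add_edge(A, B). Edges now: 4
Op 5: add_edge(D, B) (duplicate, no change). Edges now: 4
Op 6: add_edge(C, D). Edges now: 5
Op 7: add_edge(C, B). Edges now: 6
Compute levels (Kahn BFS):
  sources (in-degree 0): C
  process C: level=0
    C->A: in-degree(A)=0, level(A)=1, enqueue
    C->B: in-degree(B)=2, level(B)>=1
    C->D: in-degree(D)=1, level(D)>=1
  process A: level=1
    A->B: in-degree(B)=1, level(B)>=2
    A->D: in-degree(D)=0, level(D)=2, enqueue
  process D: level=2
    D->B: in-degree(B)=0, level(B)=3, enqueue
  process B: level=3
All levels: A:1, B:3, C:0, D:2
max level = 3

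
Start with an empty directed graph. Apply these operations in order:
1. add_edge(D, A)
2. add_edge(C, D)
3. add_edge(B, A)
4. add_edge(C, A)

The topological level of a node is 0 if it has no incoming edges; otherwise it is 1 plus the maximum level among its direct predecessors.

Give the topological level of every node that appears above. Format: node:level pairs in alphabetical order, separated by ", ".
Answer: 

Answer: A:2, B:0, C:0, D:1

Derivation:
Op 1: add_edge(D, A). Edges now: 1
Op 2: add_edge(C, D). Edges now: 2
Op 3: add_edge(B, A). Edges now: 3
Op 4: add_edge(C, A). Edges now: 4
Compute levels (Kahn BFS):
  sources (in-degree 0): B, C
  process B: level=0
    B->A: in-degree(A)=2, level(A)>=1
  process C: level=0
    C->A: in-degree(A)=1, level(A)>=1
    C->D: in-degree(D)=0, level(D)=1, enqueue
  process D: level=1
    D->A: in-degree(A)=0, level(A)=2, enqueue
  process A: level=2
All levels: A:2, B:0, C:0, D:1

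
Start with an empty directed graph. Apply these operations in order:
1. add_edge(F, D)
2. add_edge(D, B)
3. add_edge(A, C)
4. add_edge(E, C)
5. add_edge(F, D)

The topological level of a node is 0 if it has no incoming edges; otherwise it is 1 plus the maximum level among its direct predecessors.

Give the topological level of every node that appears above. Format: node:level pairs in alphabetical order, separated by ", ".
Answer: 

Op 1: add_edge(F, D). Edges now: 1
Op 2: add_edge(D, B). Edges now: 2
Op 3: add_edge(A, C). Edges now: 3
Op 4: add_edge(E, C). Edges now: 4
Op 5: add_edge(F, D) (duplicate, no change). Edges now: 4
Compute levels (Kahn BFS):
  sources (in-degree 0): A, E, F
  process A: level=0
    A->C: in-degree(C)=1, level(C)>=1
  process E: level=0
    E->C: in-degree(C)=0, level(C)=1, enqueue
  process F: level=0
    F->D: in-degree(D)=0, level(D)=1, enqueue
  process C: level=1
  process D: level=1
    D->B: in-degree(B)=0, level(B)=2, enqueue
  process B: level=2
All levels: A:0, B:2, C:1, D:1, E:0, F:0

Answer: A:0, B:2, C:1, D:1, E:0, F:0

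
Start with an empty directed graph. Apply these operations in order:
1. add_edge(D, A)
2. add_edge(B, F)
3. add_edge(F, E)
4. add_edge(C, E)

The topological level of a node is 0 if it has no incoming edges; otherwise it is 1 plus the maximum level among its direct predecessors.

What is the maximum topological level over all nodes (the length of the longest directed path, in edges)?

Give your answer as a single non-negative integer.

Op 1: add_edge(D, A). Edges now: 1
Op 2: add_edge(B, F). Edges now: 2
Op 3: add_edge(F, E). Edges now: 3
Op 4: add_edge(C, E). Edges now: 4
Compute levels (Kahn BFS):
  sources (in-degree 0): B, C, D
  process B: level=0
    B->F: in-degree(F)=0, level(F)=1, enqueue
  process C: level=0
    C->E: in-degree(E)=1, level(E)>=1
  process D: level=0
    D->A: in-degree(A)=0, level(A)=1, enqueue
  process F: level=1
    F->E: in-degree(E)=0, level(E)=2, enqueue
  process A: level=1
  process E: level=2
All levels: A:1, B:0, C:0, D:0, E:2, F:1
max level = 2

Answer: 2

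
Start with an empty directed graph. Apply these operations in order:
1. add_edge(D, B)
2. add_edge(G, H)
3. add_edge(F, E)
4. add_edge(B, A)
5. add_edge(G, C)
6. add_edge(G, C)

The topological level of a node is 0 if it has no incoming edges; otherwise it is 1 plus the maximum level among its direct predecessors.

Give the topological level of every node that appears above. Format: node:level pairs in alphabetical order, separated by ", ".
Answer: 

Answer: A:2, B:1, C:1, D:0, E:1, F:0, G:0, H:1

Derivation:
Op 1: add_edge(D, B). Edges now: 1
Op 2: add_edge(G, H). Edges now: 2
Op 3: add_edge(F, E). Edges now: 3
Op 4: add_edge(B, A). Edges now: 4
Op 5: add_edge(G, C). Edges now: 5
Op 6: add_edge(G, C) (duplicate, no change). Edges now: 5
Compute levels (Kahn BFS):
  sources (in-degree 0): D, F, G
  process D: level=0
    D->B: in-degree(B)=0, level(B)=1, enqueue
  process F: level=0
    F->E: in-degree(E)=0, level(E)=1, enqueue
  process G: level=0
    G->C: in-degree(C)=0, level(C)=1, enqueue
    G->H: in-degree(H)=0, level(H)=1, enqueue
  process B: level=1
    B->A: in-degree(A)=0, level(A)=2, enqueue
  process E: level=1
  process C: level=1
  process H: level=1
  process A: level=2
All levels: A:2, B:1, C:1, D:0, E:1, F:0, G:0, H:1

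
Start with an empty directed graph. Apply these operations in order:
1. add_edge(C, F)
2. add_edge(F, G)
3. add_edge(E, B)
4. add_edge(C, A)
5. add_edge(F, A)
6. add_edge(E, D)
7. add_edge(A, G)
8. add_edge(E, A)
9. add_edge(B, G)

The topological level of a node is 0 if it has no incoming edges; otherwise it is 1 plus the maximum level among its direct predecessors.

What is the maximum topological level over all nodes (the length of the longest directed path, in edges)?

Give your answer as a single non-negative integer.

Op 1: add_edge(C, F). Edges now: 1
Op 2: add_edge(F, G). Edges now: 2
Op 3: add_edge(E, B). Edges now: 3
Op 4: add_edge(C, A). Edges now: 4
Op 5: add_edge(F, A). Edges now: 5
Op 6: add_edge(E, D). Edges now: 6
Op 7: add_edge(A, G). Edges now: 7
Op 8: add_edge(E, A). Edges now: 8
Op 9: add_edge(B, G). Edges now: 9
Compute levels (Kahn BFS):
  sources (in-degree 0): C, E
  process C: level=0
    C->A: in-degree(A)=2, level(A)>=1
    C->F: in-degree(F)=0, level(F)=1, enqueue
  process E: level=0
    E->A: in-degree(A)=1, level(A)>=1
    E->B: in-degree(B)=0, level(B)=1, enqueue
    E->D: in-degree(D)=0, level(D)=1, enqueue
  process F: level=1
    F->A: in-degree(A)=0, level(A)=2, enqueue
    F->G: in-degree(G)=2, level(G)>=2
  process B: level=1
    B->G: in-degree(G)=1, level(G)>=2
  process D: level=1
  process A: level=2
    A->G: in-degree(G)=0, level(G)=3, enqueue
  process G: level=3
All levels: A:2, B:1, C:0, D:1, E:0, F:1, G:3
max level = 3

Answer: 3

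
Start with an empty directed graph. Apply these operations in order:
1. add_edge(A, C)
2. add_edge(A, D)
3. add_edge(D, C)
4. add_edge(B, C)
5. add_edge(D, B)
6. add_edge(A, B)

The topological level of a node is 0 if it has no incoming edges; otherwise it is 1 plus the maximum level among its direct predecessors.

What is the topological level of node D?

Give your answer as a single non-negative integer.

Op 1: add_edge(A, C). Edges now: 1
Op 2: add_edge(A, D). Edges now: 2
Op 3: add_edge(D, C). Edges now: 3
Op 4: add_edge(B, C). Edges now: 4
Op 5: add_edge(D, B). Edges now: 5
Op 6: add_edge(A, B). Edges now: 6
Compute levels (Kahn BFS):
  sources (in-degree 0): A
  process A: level=0
    A->B: in-degree(B)=1, level(B)>=1
    A->C: in-degree(C)=2, level(C)>=1
    A->D: in-degree(D)=0, level(D)=1, enqueue
  process D: level=1
    D->B: in-degree(B)=0, level(B)=2, enqueue
    D->C: in-degree(C)=1, level(C)>=2
  process B: level=2
    B->C: in-degree(C)=0, level(C)=3, enqueue
  process C: level=3
All levels: A:0, B:2, C:3, D:1
level(D) = 1

Answer: 1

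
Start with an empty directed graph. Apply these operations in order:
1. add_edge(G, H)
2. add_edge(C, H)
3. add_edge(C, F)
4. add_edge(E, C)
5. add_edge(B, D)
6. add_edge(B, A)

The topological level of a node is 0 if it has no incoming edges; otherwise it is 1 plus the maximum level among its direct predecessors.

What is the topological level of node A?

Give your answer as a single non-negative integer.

Answer: 1

Derivation:
Op 1: add_edge(G, H). Edges now: 1
Op 2: add_edge(C, H). Edges now: 2
Op 3: add_edge(C, F). Edges now: 3
Op 4: add_edge(E, C). Edges now: 4
Op 5: add_edge(B, D). Edges now: 5
Op 6: add_edge(B, A). Edges now: 6
Compute levels (Kahn BFS):
  sources (in-degree 0): B, E, G
  process B: level=0
    B->A: in-degree(A)=0, level(A)=1, enqueue
    B->D: in-degree(D)=0, level(D)=1, enqueue
  process E: level=0
    E->C: in-degree(C)=0, level(C)=1, enqueue
  process G: level=0
    G->H: in-degree(H)=1, level(H)>=1
  process A: level=1
  process D: level=1
  process C: level=1
    C->F: in-degree(F)=0, level(F)=2, enqueue
    C->H: in-degree(H)=0, level(H)=2, enqueue
  process F: level=2
  process H: level=2
All levels: A:1, B:0, C:1, D:1, E:0, F:2, G:0, H:2
level(A) = 1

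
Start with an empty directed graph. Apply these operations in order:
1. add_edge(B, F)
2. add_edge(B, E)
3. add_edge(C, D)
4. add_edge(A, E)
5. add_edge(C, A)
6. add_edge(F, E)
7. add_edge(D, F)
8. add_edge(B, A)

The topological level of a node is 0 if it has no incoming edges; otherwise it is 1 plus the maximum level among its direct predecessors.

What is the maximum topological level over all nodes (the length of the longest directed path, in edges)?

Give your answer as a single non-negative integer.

Answer: 3

Derivation:
Op 1: add_edge(B, F). Edges now: 1
Op 2: add_edge(B, E). Edges now: 2
Op 3: add_edge(C, D). Edges now: 3
Op 4: add_edge(A, E). Edges now: 4
Op 5: add_edge(C, A). Edges now: 5
Op 6: add_edge(F, E). Edges now: 6
Op 7: add_edge(D, F). Edges now: 7
Op 8: add_edge(B, A). Edges now: 8
Compute levels (Kahn BFS):
  sources (in-degree 0): B, C
  process B: level=0
    B->A: in-degree(A)=1, level(A)>=1
    B->E: in-degree(E)=2, level(E)>=1
    B->F: in-degree(F)=1, level(F)>=1
  process C: level=0
    C->A: in-degree(A)=0, level(A)=1, enqueue
    C->D: in-degree(D)=0, level(D)=1, enqueue
  process A: level=1
    A->E: in-degree(E)=1, level(E)>=2
  process D: level=1
    D->F: in-degree(F)=0, level(F)=2, enqueue
  process F: level=2
    F->E: in-degree(E)=0, level(E)=3, enqueue
  process E: level=3
All levels: A:1, B:0, C:0, D:1, E:3, F:2
max level = 3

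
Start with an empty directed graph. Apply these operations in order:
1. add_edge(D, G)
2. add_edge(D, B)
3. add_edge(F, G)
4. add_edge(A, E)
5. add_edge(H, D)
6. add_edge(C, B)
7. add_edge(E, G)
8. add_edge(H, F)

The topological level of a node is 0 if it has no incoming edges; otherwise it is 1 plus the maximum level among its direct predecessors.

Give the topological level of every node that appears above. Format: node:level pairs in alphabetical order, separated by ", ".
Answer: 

Op 1: add_edge(D, G). Edges now: 1
Op 2: add_edge(D, B). Edges now: 2
Op 3: add_edge(F, G). Edges now: 3
Op 4: add_edge(A, E). Edges now: 4
Op 5: add_edge(H, D). Edges now: 5
Op 6: add_edge(C, B). Edges now: 6
Op 7: add_edge(E, G). Edges now: 7
Op 8: add_edge(H, F). Edges now: 8
Compute levels (Kahn BFS):
  sources (in-degree 0): A, C, H
  process A: level=0
    A->E: in-degree(E)=0, level(E)=1, enqueue
  process C: level=0
    C->B: in-degree(B)=1, level(B)>=1
  process H: level=0
    H->D: in-degree(D)=0, level(D)=1, enqueue
    H->F: in-degree(F)=0, level(F)=1, enqueue
  process E: level=1
    E->G: in-degree(G)=2, level(G)>=2
  process D: level=1
    D->B: in-degree(B)=0, level(B)=2, enqueue
    D->G: in-degree(G)=1, level(G)>=2
  process F: level=1
    F->G: in-degree(G)=0, level(G)=2, enqueue
  process B: level=2
  process G: level=2
All levels: A:0, B:2, C:0, D:1, E:1, F:1, G:2, H:0

Answer: A:0, B:2, C:0, D:1, E:1, F:1, G:2, H:0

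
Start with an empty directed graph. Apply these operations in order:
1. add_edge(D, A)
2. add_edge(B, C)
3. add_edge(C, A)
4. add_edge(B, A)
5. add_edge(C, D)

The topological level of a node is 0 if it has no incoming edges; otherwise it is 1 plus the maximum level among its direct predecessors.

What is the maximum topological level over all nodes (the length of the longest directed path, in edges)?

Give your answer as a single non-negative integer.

Answer: 3

Derivation:
Op 1: add_edge(D, A). Edges now: 1
Op 2: add_edge(B, C). Edges now: 2
Op 3: add_edge(C, A). Edges now: 3
Op 4: add_edge(B, A). Edges now: 4
Op 5: add_edge(C, D). Edges now: 5
Compute levels (Kahn BFS):
  sources (in-degree 0): B
  process B: level=0
    B->A: in-degree(A)=2, level(A)>=1
    B->C: in-degree(C)=0, level(C)=1, enqueue
  process C: level=1
    C->A: in-degree(A)=1, level(A)>=2
    C->D: in-degree(D)=0, level(D)=2, enqueue
  process D: level=2
    D->A: in-degree(A)=0, level(A)=3, enqueue
  process A: level=3
All levels: A:3, B:0, C:1, D:2
max level = 3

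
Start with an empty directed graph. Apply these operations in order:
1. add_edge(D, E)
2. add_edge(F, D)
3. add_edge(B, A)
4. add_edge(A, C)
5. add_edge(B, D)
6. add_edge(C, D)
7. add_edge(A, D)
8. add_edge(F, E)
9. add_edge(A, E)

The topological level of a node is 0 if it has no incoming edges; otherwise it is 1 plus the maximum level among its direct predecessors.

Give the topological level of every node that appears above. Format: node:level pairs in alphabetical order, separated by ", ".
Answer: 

Answer: A:1, B:0, C:2, D:3, E:4, F:0

Derivation:
Op 1: add_edge(D, E). Edges now: 1
Op 2: add_edge(F, D). Edges now: 2
Op 3: add_edge(B, A). Edges now: 3
Op 4: add_edge(A, C). Edges now: 4
Op 5: add_edge(B, D). Edges now: 5
Op 6: add_edge(C, D). Edges now: 6
Op 7: add_edge(A, D). Edges now: 7
Op 8: add_edge(F, E). Edges now: 8
Op 9: add_edge(A, E). Edges now: 9
Compute levels (Kahn BFS):
  sources (in-degree 0): B, F
  process B: level=0
    B->A: in-degree(A)=0, level(A)=1, enqueue
    B->D: in-degree(D)=3, level(D)>=1
  process F: level=0
    F->D: in-degree(D)=2, level(D)>=1
    F->E: in-degree(E)=2, level(E)>=1
  process A: level=1
    A->C: in-degree(C)=0, level(C)=2, enqueue
    A->D: in-degree(D)=1, level(D)>=2
    A->E: in-degree(E)=1, level(E)>=2
  process C: level=2
    C->D: in-degree(D)=0, level(D)=3, enqueue
  process D: level=3
    D->E: in-degree(E)=0, level(E)=4, enqueue
  process E: level=4
All levels: A:1, B:0, C:2, D:3, E:4, F:0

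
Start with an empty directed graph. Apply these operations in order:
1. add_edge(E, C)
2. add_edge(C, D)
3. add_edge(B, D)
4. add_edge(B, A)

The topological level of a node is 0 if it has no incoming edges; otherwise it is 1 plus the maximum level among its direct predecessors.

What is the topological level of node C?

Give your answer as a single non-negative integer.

Op 1: add_edge(E, C). Edges now: 1
Op 2: add_edge(C, D). Edges now: 2
Op 3: add_edge(B, D). Edges now: 3
Op 4: add_edge(B, A). Edges now: 4
Compute levels (Kahn BFS):
  sources (in-degree 0): B, E
  process B: level=0
    B->A: in-degree(A)=0, level(A)=1, enqueue
    B->D: in-degree(D)=1, level(D)>=1
  process E: level=0
    E->C: in-degree(C)=0, level(C)=1, enqueue
  process A: level=1
  process C: level=1
    C->D: in-degree(D)=0, level(D)=2, enqueue
  process D: level=2
All levels: A:1, B:0, C:1, D:2, E:0
level(C) = 1

Answer: 1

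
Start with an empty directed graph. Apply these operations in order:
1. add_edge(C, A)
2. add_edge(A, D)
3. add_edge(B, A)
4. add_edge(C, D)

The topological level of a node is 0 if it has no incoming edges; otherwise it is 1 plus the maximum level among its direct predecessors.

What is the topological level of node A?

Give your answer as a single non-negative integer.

Op 1: add_edge(C, A). Edges now: 1
Op 2: add_edge(A, D). Edges now: 2
Op 3: add_edge(B, A). Edges now: 3
Op 4: add_edge(C, D). Edges now: 4
Compute levels (Kahn BFS):
  sources (in-degree 0): B, C
  process B: level=0
    B->A: in-degree(A)=1, level(A)>=1
  process C: level=0
    C->A: in-degree(A)=0, level(A)=1, enqueue
    C->D: in-degree(D)=1, level(D)>=1
  process A: level=1
    A->D: in-degree(D)=0, level(D)=2, enqueue
  process D: level=2
All levels: A:1, B:0, C:0, D:2
level(A) = 1

Answer: 1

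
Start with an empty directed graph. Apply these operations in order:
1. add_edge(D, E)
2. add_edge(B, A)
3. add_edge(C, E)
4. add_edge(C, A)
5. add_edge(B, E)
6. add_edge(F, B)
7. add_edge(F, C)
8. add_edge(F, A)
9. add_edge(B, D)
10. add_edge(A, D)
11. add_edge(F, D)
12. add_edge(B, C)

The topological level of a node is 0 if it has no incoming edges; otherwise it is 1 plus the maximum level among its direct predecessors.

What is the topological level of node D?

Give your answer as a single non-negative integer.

Answer: 4

Derivation:
Op 1: add_edge(D, E). Edges now: 1
Op 2: add_edge(B, A). Edges now: 2
Op 3: add_edge(C, E). Edges now: 3
Op 4: add_edge(C, A). Edges now: 4
Op 5: add_edge(B, E). Edges now: 5
Op 6: add_edge(F, B). Edges now: 6
Op 7: add_edge(F, C). Edges now: 7
Op 8: add_edge(F, A). Edges now: 8
Op 9: add_edge(B, D). Edges now: 9
Op 10: add_edge(A, D). Edges now: 10
Op 11: add_edge(F, D). Edges now: 11
Op 12: add_edge(B, C). Edges now: 12
Compute levels (Kahn BFS):
  sources (in-degree 0): F
  process F: level=0
    F->A: in-degree(A)=2, level(A)>=1
    F->B: in-degree(B)=0, level(B)=1, enqueue
    F->C: in-degree(C)=1, level(C)>=1
    F->D: in-degree(D)=2, level(D)>=1
  process B: level=1
    B->A: in-degree(A)=1, level(A)>=2
    B->C: in-degree(C)=0, level(C)=2, enqueue
    B->D: in-degree(D)=1, level(D)>=2
    B->E: in-degree(E)=2, level(E)>=2
  process C: level=2
    C->A: in-degree(A)=0, level(A)=3, enqueue
    C->E: in-degree(E)=1, level(E)>=3
  process A: level=3
    A->D: in-degree(D)=0, level(D)=4, enqueue
  process D: level=4
    D->E: in-degree(E)=0, level(E)=5, enqueue
  process E: level=5
All levels: A:3, B:1, C:2, D:4, E:5, F:0
level(D) = 4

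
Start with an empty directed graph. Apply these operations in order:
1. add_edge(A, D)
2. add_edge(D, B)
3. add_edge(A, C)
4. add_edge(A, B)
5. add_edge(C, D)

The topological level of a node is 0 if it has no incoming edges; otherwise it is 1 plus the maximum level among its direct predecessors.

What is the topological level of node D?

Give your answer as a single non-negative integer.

Op 1: add_edge(A, D). Edges now: 1
Op 2: add_edge(D, B). Edges now: 2
Op 3: add_edge(A, C). Edges now: 3
Op 4: add_edge(A, B). Edges now: 4
Op 5: add_edge(C, D). Edges now: 5
Compute levels (Kahn BFS):
  sources (in-degree 0): A
  process A: level=0
    A->B: in-degree(B)=1, level(B)>=1
    A->C: in-degree(C)=0, level(C)=1, enqueue
    A->D: in-degree(D)=1, level(D)>=1
  process C: level=1
    C->D: in-degree(D)=0, level(D)=2, enqueue
  process D: level=2
    D->B: in-degree(B)=0, level(B)=3, enqueue
  process B: level=3
All levels: A:0, B:3, C:1, D:2
level(D) = 2

Answer: 2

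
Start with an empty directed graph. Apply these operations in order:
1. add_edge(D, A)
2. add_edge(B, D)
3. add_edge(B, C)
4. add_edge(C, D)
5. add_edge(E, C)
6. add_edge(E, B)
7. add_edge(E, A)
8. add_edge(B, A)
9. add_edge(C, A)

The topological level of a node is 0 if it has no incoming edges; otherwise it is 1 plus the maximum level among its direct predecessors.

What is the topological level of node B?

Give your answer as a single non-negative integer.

Answer: 1

Derivation:
Op 1: add_edge(D, A). Edges now: 1
Op 2: add_edge(B, D). Edges now: 2
Op 3: add_edge(B, C). Edges now: 3
Op 4: add_edge(C, D). Edges now: 4
Op 5: add_edge(E, C). Edges now: 5
Op 6: add_edge(E, B). Edges now: 6
Op 7: add_edge(E, A). Edges now: 7
Op 8: add_edge(B, A). Edges now: 8
Op 9: add_edge(C, A). Edges now: 9
Compute levels (Kahn BFS):
  sources (in-degree 0): E
  process E: level=0
    E->A: in-degree(A)=3, level(A)>=1
    E->B: in-degree(B)=0, level(B)=1, enqueue
    E->C: in-degree(C)=1, level(C)>=1
  process B: level=1
    B->A: in-degree(A)=2, level(A)>=2
    B->C: in-degree(C)=0, level(C)=2, enqueue
    B->D: in-degree(D)=1, level(D)>=2
  process C: level=2
    C->A: in-degree(A)=1, level(A)>=3
    C->D: in-degree(D)=0, level(D)=3, enqueue
  process D: level=3
    D->A: in-degree(A)=0, level(A)=4, enqueue
  process A: level=4
All levels: A:4, B:1, C:2, D:3, E:0
level(B) = 1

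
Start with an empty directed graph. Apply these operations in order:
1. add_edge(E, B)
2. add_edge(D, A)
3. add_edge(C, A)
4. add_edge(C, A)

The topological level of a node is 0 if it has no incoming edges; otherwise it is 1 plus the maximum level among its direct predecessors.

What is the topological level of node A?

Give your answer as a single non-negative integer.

Answer: 1

Derivation:
Op 1: add_edge(E, B). Edges now: 1
Op 2: add_edge(D, A). Edges now: 2
Op 3: add_edge(C, A). Edges now: 3
Op 4: add_edge(C, A) (duplicate, no change). Edges now: 3
Compute levels (Kahn BFS):
  sources (in-degree 0): C, D, E
  process C: level=0
    C->A: in-degree(A)=1, level(A)>=1
  process D: level=0
    D->A: in-degree(A)=0, level(A)=1, enqueue
  process E: level=0
    E->B: in-degree(B)=0, level(B)=1, enqueue
  process A: level=1
  process B: level=1
All levels: A:1, B:1, C:0, D:0, E:0
level(A) = 1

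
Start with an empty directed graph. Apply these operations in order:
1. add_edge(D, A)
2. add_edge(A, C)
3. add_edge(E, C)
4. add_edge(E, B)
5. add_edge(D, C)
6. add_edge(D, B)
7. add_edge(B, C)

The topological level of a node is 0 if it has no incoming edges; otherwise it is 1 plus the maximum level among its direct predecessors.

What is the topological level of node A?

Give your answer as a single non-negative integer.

Op 1: add_edge(D, A). Edges now: 1
Op 2: add_edge(A, C). Edges now: 2
Op 3: add_edge(E, C). Edges now: 3
Op 4: add_edge(E, B). Edges now: 4
Op 5: add_edge(D, C). Edges now: 5
Op 6: add_edge(D, B). Edges now: 6
Op 7: add_edge(B, C). Edges now: 7
Compute levels (Kahn BFS):
  sources (in-degree 0): D, E
  process D: level=0
    D->A: in-degree(A)=0, level(A)=1, enqueue
    D->B: in-degree(B)=1, level(B)>=1
    D->C: in-degree(C)=3, level(C)>=1
  process E: level=0
    E->B: in-degree(B)=0, level(B)=1, enqueue
    E->C: in-degree(C)=2, level(C)>=1
  process A: level=1
    A->C: in-degree(C)=1, level(C)>=2
  process B: level=1
    B->C: in-degree(C)=0, level(C)=2, enqueue
  process C: level=2
All levels: A:1, B:1, C:2, D:0, E:0
level(A) = 1

Answer: 1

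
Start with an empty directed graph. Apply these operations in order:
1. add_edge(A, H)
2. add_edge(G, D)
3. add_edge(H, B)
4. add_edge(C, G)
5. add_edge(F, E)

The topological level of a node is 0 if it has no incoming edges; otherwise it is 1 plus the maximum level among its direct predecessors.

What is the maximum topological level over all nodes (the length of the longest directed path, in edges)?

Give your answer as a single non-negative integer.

Answer: 2

Derivation:
Op 1: add_edge(A, H). Edges now: 1
Op 2: add_edge(G, D). Edges now: 2
Op 3: add_edge(H, B). Edges now: 3
Op 4: add_edge(C, G). Edges now: 4
Op 5: add_edge(F, E). Edges now: 5
Compute levels (Kahn BFS):
  sources (in-degree 0): A, C, F
  process A: level=0
    A->H: in-degree(H)=0, level(H)=1, enqueue
  process C: level=0
    C->G: in-degree(G)=0, level(G)=1, enqueue
  process F: level=0
    F->E: in-degree(E)=0, level(E)=1, enqueue
  process H: level=1
    H->B: in-degree(B)=0, level(B)=2, enqueue
  process G: level=1
    G->D: in-degree(D)=0, level(D)=2, enqueue
  process E: level=1
  process B: level=2
  process D: level=2
All levels: A:0, B:2, C:0, D:2, E:1, F:0, G:1, H:1
max level = 2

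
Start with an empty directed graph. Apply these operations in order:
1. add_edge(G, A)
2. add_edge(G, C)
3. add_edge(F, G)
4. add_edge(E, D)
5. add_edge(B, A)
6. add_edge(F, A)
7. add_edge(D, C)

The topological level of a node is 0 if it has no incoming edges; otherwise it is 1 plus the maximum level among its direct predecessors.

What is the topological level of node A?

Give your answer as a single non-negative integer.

Op 1: add_edge(G, A). Edges now: 1
Op 2: add_edge(G, C). Edges now: 2
Op 3: add_edge(F, G). Edges now: 3
Op 4: add_edge(E, D). Edges now: 4
Op 5: add_edge(B, A). Edges now: 5
Op 6: add_edge(F, A). Edges now: 6
Op 7: add_edge(D, C). Edges now: 7
Compute levels (Kahn BFS):
  sources (in-degree 0): B, E, F
  process B: level=0
    B->A: in-degree(A)=2, level(A)>=1
  process E: level=0
    E->D: in-degree(D)=0, level(D)=1, enqueue
  process F: level=0
    F->A: in-degree(A)=1, level(A)>=1
    F->G: in-degree(G)=0, level(G)=1, enqueue
  process D: level=1
    D->C: in-degree(C)=1, level(C)>=2
  process G: level=1
    G->A: in-degree(A)=0, level(A)=2, enqueue
    G->C: in-degree(C)=0, level(C)=2, enqueue
  process A: level=2
  process C: level=2
All levels: A:2, B:0, C:2, D:1, E:0, F:0, G:1
level(A) = 2

Answer: 2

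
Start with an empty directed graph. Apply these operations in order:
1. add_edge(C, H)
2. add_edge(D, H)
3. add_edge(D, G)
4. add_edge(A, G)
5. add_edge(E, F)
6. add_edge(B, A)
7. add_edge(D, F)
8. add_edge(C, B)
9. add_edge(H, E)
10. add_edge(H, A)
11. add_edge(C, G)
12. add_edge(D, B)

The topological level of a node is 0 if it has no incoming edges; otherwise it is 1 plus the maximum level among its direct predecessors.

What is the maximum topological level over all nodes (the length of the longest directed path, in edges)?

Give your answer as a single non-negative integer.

Op 1: add_edge(C, H). Edges now: 1
Op 2: add_edge(D, H). Edges now: 2
Op 3: add_edge(D, G). Edges now: 3
Op 4: add_edge(A, G). Edges now: 4
Op 5: add_edge(E, F). Edges now: 5
Op 6: add_edge(B, A). Edges now: 6
Op 7: add_edge(D, F). Edges now: 7
Op 8: add_edge(C, B). Edges now: 8
Op 9: add_edge(H, E). Edges now: 9
Op 10: add_edge(H, A). Edges now: 10
Op 11: add_edge(C, G). Edges now: 11
Op 12: add_edge(D, B). Edges now: 12
Compute levels (Kahn BFS):
  sources (in-degree 0): C, D
  process C: level=0
    C->B: in-degree(B)=1, level(B)>=1
    C->G: in-degree(G)=2, level(G)>=1
    C->H: in-degree(H)=1, level(H)>=1
  process D: level=0
    D->B: in-degree(B)=0, level(B)=1, enqueue
    D->F: in-degree(F)=1, level(F)>=1
    D->G: in-degree(G)=1, level(G)>=1
    D->H: in-degree(H)=0, level(H)=1, enqueue
  process B: level=1
    B->A: in-degree(A)=1, level(A)>=2
  process H: level=1
    H->A: in-degree(A)=0, level(A)=2, enqueue
    H->E: in-degree(E)=0, level(E)=2, enqueue
  process A: level=2
    A->G: in-degree(G)=0, level(G)=3, enqueue
  process E: level=2
    E->F: in-degree(F)=0, level(F)=3, enqueue
  process G: level=3
  process F: level=3
All levels: A:2, B:1, C:0, D:0, E:2, F:3, G:3, H:1
max level = 3

Answer: 3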